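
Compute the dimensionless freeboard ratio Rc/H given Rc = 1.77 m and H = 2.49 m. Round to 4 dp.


Relative freeboard = Rc / H
= 1.77 / 2.49
= 0.7108

0.7108


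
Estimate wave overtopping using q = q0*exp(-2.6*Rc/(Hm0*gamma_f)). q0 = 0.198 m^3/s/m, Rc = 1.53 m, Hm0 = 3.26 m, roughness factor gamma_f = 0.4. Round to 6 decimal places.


q = q0 * exp(-2.6 * Rc / (Hm0 * gamma_f))
Exponent = -2.6 * 1.53 / (3.26 * 0.4)
= -2.6 * 1.53 / 1.3040
= -3.050613
exp(-3.050613) = 0.047330
q = 0.198 * 0.047330
q = 0.009371 m^3/s/m

0.009371


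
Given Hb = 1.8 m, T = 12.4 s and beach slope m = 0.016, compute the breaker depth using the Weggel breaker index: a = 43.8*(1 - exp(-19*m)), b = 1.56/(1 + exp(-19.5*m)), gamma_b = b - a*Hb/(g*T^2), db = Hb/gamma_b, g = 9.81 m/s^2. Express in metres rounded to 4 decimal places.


a = 43.8 * (1 - exp(-19 * m))
exp(-19 * 0.016) = exp(-0.3040) = 0.737861
a = 43.8 * (1 - 0.737861) = 11.481694
b = 1.56 / (1 + exp(-19.5 * m))
exp(-19.5 * 0.016) = exp(-0.3120) = 0.731982
b = 1.56 / (1 + 0.731982) = 0.900702
Hb / (g * T^2) = 1.8 / (9.81 * 12.4^2) = 1.8 / 1508.3856 = 0.00119333
gamma_b = b - a * Hb/(g*T^2) = 0.900702 - 11.481694 * 0.00119333 = 0.887001
db = Hb / gamma_b = 1.8 / 0.887001
db = 2.0293 m

2.0293


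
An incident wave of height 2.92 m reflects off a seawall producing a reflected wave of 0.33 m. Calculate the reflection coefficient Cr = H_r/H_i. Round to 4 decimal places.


Cr = H_r / H_i
Cr = 0.33 / 2.92
Cr = 0.1130

0.1130


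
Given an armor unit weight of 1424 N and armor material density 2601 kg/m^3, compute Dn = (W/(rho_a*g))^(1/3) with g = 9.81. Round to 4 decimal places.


V = W / (rho_a * g)
V = 1424 / (2601 * 9.81)
V = 1424 / 25515.81
V = 0.055809 m^3
Dn = V^(1/3) = 0.055809^(1/3)
Dn = 0.3821 m

0.3821


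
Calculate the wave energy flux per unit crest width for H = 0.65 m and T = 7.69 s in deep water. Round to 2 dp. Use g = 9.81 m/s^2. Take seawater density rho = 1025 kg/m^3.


P = rho * g^2 * H^2 * T / (32 * pi)
P = 1025 * 9.81^2 * 0.65^2 * 7.69 / (32 * pi)
P = 1025 * 96.2361 * 0.4225 * 7.69 / 100.53096
P = 3187.98 W/m

3187.98


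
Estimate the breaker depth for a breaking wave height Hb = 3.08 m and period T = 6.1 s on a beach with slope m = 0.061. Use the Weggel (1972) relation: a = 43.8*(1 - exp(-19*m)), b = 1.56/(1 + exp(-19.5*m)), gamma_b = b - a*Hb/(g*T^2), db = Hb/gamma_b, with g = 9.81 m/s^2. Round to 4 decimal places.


a = 43.8 * (1 - exp(-19 * m))
exp(-19 * 0.061) = exp(-1.1590) = 0.313800
a = 43.8 * (1 - 0.313800) = 30.055568
b = 1.56 / (1 + exp(-19.5 * m))
exp(-19.5 * 0.061) = exp(-1.1895) = 0.304373
b = 1.56 / (1 + 0.304373) = 1.195977
Hb / (g * T^2) = 3.08 / (9.81 * 6.1^2) = 3.08 / 365.0301 = 0.00843766
gamma_b = b - a * Hb/(g*T^2) = 1.195977 - 30.055568 * 0.00843766 = 0.942378
db = Hb / gamma_b = 3.08 / 0.942378
db = 3.2683 m

3.2683


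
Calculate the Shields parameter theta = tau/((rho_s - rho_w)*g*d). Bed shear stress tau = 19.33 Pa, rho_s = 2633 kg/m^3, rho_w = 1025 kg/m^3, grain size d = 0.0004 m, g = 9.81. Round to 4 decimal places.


theta = tau / ((rho_s - rho_w) * g * d)
rho_s - rho_w = 2633 - 1025 = 1608
Denominator = 1608 * 9.81 * 0.0004 = 6.309792
theta = 19.33 / 6.309792
theta = 3.0635

3.0635


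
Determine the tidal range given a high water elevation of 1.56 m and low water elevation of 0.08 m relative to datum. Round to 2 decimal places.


Tidal range = High water - Low water
Tidal range = 1.56 - (0.08)
Tidal range = 1.48 m

1.48


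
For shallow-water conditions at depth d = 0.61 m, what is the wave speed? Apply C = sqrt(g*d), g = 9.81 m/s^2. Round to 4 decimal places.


Using the shallow-water approximation:
C = sqrt(g * d) = sqrt(9.81 * 0.61)
C = sqrt(5.9841)
C = 2.4462 m/s

2.4462


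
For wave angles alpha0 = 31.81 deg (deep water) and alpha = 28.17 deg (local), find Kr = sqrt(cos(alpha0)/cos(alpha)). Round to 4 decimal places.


Kr = sqrt(cos(alpha0) / cos(alpha))
cos(31.81) = 0.849801
cos(28.17) = 0.881551
Kr = sqrt(0.849801 / 0.881551)
Kr = sqrt(0.963984)
Kr = 0.9818

0.9818


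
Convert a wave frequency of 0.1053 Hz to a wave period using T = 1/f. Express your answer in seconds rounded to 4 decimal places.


T = 1 / f
T = 1 / 0.1053
T = 9.4967 s

9.4967


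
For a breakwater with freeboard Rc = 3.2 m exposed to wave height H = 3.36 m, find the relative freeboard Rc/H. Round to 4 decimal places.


Relative freeboard = Rc / H
= 3.2 / 3.36
= 0.9524

0.9524


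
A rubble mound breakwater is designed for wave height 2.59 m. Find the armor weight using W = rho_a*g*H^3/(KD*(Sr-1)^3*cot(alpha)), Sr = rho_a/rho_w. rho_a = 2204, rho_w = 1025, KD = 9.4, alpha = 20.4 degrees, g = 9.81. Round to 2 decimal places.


Sr = rho_a / rho_w = 2204 / 1025 = 2.150244
(Sr - 1) = 1.150244
(Sr - 1)^3 = 1.521843
cot(20.4) = 1 / tan(20.4) = 1 / 0.371897 = 2.688919
Numerator = 2204 * 9.81 * 2.59^3 = 375646.9697
Denominator = 9.4 * 1.521843 * 2.688919 = 38.465855
W = 375646.9697 / 38.465855
W = 9765.73 N

9765.73


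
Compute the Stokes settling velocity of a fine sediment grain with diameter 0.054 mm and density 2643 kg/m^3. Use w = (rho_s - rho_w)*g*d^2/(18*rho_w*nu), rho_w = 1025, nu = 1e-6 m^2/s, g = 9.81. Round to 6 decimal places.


w = (rho_s - rho_w) * g * d^2 / (18 * rho_w * nu)
d = 0.054 mm = 0.000054 m
rho_s - rho_w = 2643 - 1025 = 1618
Numerator = 1618 * 9.81 * (0.000054)^2 = 0.000046284443
Denominator = 18 * 1025 * 1e-6 = 0.018450
w = 0.002509 m/s

0.002509


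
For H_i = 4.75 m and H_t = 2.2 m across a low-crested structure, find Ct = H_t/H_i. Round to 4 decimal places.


Ct = H_t / H_i
Ct = 2.2 / 4.75
Ct = 0.4632

0.4632


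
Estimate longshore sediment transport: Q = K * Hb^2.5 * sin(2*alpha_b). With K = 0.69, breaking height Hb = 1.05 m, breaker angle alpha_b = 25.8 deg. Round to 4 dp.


Q = K * Hb^2.5 * sin(2 * alpha_b)
Hb^2.5 = 1.05^2.5 = 1.129726
sin(2 * 25.8) = sin(51.6) = 0.783693
Q = 0.69 * 1.129726 * 0.783693
Q = 0.6109 m^3/s

0.6109


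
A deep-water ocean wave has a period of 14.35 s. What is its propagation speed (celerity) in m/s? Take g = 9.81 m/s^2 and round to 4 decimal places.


We use the deep-water celerity formula:
C = g * T / (2 * pi)
C = 9.81 * 14.35 / (2 * 3.14159...)
C = 140.773500 / 6.283185
C = 22.4048 m/s

22.4048


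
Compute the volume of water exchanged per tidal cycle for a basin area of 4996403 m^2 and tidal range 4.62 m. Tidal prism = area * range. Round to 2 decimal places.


Tidal prism = Area * Tidal range
P = 4996403 * 4.62
P = 23083381.86 m^3

23083381.86


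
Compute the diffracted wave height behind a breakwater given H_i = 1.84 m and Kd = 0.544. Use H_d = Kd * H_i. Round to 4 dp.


H_d = Kd * H_i
H_d = 0.544 * 1.84
H_d = 1.0010 m

1.0010


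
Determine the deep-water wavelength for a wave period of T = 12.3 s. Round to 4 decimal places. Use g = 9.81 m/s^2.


L0 = g * T^2 / (2 * pi)
L0 = 9.81 * 12.3^2 / (2 * pi)
L0 = 9.81 * 151.2900 / 6.28319
L0 = 1484.1549 / 6.28319
L0 = 236.2106 m

236.2106


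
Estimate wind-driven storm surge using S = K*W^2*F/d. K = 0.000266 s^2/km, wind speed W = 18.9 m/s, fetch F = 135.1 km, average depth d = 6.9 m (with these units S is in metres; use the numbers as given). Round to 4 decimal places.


S = K * W^2 * F / d
W^2 = 18.9^2 = 357.21
S = 0.000266 * 357.21 * 135.1 / 6.9
Numerator = 0.000266 * 357.21 * 135.1 = 12.836913
S = 12.836913 / 6.9 = 1.8604 m

1.8604


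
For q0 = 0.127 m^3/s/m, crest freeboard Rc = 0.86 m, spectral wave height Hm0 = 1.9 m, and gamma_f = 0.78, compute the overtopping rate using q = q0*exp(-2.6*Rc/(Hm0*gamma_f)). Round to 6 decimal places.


q = q0 * exp(-2.6 * Rc / (Hm0 * gamma_f))
Exponent = -2.6 * 0.86 / (1.9 * 0.78)
= -2.6 * 0.86 / 1.4820
= -1.508772
exp(-1.508772) = 0.221181
q = 0.127 * 0.221181
q = 0.028090 m^3/s/m

0.028090


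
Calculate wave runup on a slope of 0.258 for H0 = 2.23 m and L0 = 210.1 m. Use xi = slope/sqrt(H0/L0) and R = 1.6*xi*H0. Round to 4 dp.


xi = slope / sqrt(H0/L0)
H0/L0 = 2.23/210.1 = 0.010614
sqrt(0.010614) = 0.103024
xi = 0.258 / 0.103024 = 2.504265
R = 1.6 * xi * H0 = 1.6 * 2.504265 * 2.23
R = 8.9352 m

8.9352


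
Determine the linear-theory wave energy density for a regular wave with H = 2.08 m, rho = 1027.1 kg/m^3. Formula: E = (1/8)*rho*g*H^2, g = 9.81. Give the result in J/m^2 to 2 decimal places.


E = (1/8) * rho * g * H^2
E = (1/8) * 1027.1 * 9.81 * 2.08^2
E = 0.125 * 1027.1 * 9.81 * 4.3264
E = 5449.02 J/m^2

5449.02


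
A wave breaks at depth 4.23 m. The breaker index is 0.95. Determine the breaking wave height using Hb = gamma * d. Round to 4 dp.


Hb = gamma * d
Hb = 0.95 * 4.23
Hb = 4.0185 m

4.0185


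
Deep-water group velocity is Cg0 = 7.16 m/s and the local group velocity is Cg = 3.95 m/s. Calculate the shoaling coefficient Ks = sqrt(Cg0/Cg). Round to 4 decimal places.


Ks = sqrt(Cg0 / Cg)
Ks = sqrt(7.16 / 3.95)
Ks = sqrt(1.8127)
Ks = 1.3463

1.3463


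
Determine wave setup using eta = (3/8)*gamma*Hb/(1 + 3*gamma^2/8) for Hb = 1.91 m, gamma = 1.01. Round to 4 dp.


eta = (3/8) * gamma * Hb / (1 + 3*gamma^2/8)
Numerator = (3/8) * 1.01 * 1.91 = 0.723413
Denominator = 1 + 3*1.01^2/8 = 1 + 0.382538 = 1.382538
eta = 0.723413 / 1.382538
eta = 0.5232 m

0.5232


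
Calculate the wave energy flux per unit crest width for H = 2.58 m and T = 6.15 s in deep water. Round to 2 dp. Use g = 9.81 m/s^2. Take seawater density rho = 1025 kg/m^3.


P = rho * g^2 * H^2 * T / (32 * pi)
P = 1025 * 9.81^2 * 2.58^2 * 6.15 / (32 * pi)
P = 1025 * 96.2361 * 6.6564 * 6.15 / 100.53096
P = 40167.66 W/m

40167.66


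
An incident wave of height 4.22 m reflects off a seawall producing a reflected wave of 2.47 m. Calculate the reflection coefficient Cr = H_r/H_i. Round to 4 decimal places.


Cr = H_r / H_i
Cr = 2.47 / 4.22
Cr = 0.5853

0.5853


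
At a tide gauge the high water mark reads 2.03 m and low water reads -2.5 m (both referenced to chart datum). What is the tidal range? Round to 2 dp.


Tidal range = High water - Low water
Tidal range = 2.03 - (-2.5)
Tidal range = 4.53 m

4.53


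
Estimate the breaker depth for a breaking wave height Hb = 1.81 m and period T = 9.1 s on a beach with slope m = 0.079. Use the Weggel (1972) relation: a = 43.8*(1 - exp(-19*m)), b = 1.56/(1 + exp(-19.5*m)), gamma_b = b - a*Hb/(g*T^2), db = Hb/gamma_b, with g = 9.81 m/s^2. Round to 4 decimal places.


a = 43.8 * (1 - exp(-19 * m))
exp(-19 * 0.079) = exp(-1.5010) = 0.222907
a = 43.8 * (1 - 0.222907) = 34.036667
b = 1.56 / (1 + exp(-19.5 * m))
exp(-19.5 * 0.079) = exp(-1.5405) = 0.214274
b = 1.56 / (1 + 0.214274) = 1.284718
Hb / (g * T^2) = 1.81 / (9.81 * 9.1^2) = 1.81 / 812.3661 = 0.00222806
gamma_b = b - a * Hb/(g*T^2) = 1.284718 - 34.036667 * 0.00222806 = 1.208883
db = Hb / gamma_b = 1.81 / 1.208883
db = 1.4973 m

1.4973


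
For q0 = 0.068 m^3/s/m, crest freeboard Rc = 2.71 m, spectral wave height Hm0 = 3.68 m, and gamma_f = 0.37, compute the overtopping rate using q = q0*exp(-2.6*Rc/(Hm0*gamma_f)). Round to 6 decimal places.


q = q0 * exp(-2.6 * Rc / (Hm0 * gamma_f))
Exponent = -2.6 * 2.71 / (3.68 * 0.37)
= -2.6 * 2.71 / 1.3616
= -5.174794
exp(-5.174794) = 0.005657
q = 0.068 * 0.005657
q = 0.000385 m^3/s/m

0.000385


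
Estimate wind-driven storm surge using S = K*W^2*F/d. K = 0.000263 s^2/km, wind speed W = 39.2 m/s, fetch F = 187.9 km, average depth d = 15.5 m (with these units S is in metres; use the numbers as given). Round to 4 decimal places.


S = K * W^2 * F / d
W^2 = 39.2^2 = 1536.64
S = 0.000263 * 1536.64 * 187.9 / 15.5
Numerator = 0.000263 * 1536.64 * 187.9 = 75.937215
S = 75.937215 / 15.5 = 4.8992 m

4.8992


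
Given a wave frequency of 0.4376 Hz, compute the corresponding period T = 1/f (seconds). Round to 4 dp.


T = 1 / f
T = 1 / 0.4376
T = 2.2852 s

2.2852


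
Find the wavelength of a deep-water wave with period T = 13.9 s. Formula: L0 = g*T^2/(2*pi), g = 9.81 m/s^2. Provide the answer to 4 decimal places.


L0 = g * T^2 / (2 * pi)
L0 = 9.81 * 13.9^2 / (2 * pi)
L0 = 9.81 * 193.2100 / 6.28319
L0 = 1895.3901 / 6.28319
L0 = 301.6607 m

301.6607


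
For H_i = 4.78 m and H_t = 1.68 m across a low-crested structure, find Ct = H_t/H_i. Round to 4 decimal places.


Ct = H_t / H_i
Ct = 1.68 / 4.78
Ct = 0.3515

0.3515


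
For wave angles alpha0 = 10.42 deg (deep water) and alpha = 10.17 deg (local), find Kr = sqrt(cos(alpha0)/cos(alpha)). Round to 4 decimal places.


Kr = sqrt(cos(alpha0) / cos(alpha))
cos(10.42) = 0.983508
cos(10.17) = 0.984288
Kr = sqrt(0.983508 / 0.984288)
Kr = sqrt(0.999208)
Kr = 0.9996

0.9996


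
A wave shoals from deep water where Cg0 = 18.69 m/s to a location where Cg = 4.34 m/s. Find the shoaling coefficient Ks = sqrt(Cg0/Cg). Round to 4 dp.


Ks = sqrt(Cg0 / Cg)
Ks = sqrt(18.69 / 4.34)
Ks = sqrt(4.3065)
Ks = 2.0752

2.0752


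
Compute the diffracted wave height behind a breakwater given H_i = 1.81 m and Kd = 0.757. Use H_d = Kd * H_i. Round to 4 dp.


H_d = Kd * H_i
H_d = 0.757 * 1.81
H_d = 1.3702 m

1.3702


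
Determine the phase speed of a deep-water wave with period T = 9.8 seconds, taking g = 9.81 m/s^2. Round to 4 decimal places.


We use the deep-water celerity formula:
C = g * T / (2 * pi)
C = 9.81 * 9.8 / (2 * 3.14159...)
C = 96.138000 / 6.283185
C = 15.3008 m/s

15.3008


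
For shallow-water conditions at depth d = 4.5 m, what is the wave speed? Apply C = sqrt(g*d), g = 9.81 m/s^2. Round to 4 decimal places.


Using the shallow-water approximation:
C = sqrt(g * d) = sqrt(9.81 * 4.5)
C = sqrt(44.1450)
C = 6.6442 m/s

6.6442


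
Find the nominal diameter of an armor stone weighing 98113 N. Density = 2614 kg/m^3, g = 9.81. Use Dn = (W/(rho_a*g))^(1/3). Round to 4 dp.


V = W / (rho_a * g)
V = 98113 / (2614 * 9.81)
V = 98113 / 25643.34
V = 3.826062 m^3
Dn = V^(1/3) = 3.826062^(1/3)
Dn = 1.5641 m

1.5641


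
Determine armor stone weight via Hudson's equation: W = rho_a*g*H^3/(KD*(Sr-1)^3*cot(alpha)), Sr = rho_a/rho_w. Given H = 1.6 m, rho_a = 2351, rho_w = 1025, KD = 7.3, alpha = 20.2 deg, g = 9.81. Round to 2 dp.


Sr = rho_a / rho_w = 2351 / 1025 = 2.293659
(Sr - 1) = 1.293659
(Sr - 1)^3 = 2.165005
cot(20.2) = 1 / tan(20.2) = 1 / 0.367928 = 2.717920
Numerator = 2351 * 9.81 * 1.6^3 = 94467.3178
Denominator = 7.3 * 2.165005 * 2.717920 = 42.955479
W = 94467.3178 / 42.955479
W = 2199.19 N

2199.19


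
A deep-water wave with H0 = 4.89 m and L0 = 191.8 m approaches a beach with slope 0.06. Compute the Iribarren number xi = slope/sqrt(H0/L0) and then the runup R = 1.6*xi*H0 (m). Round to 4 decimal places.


xi = slope / sqrt(H0/L0)
H0/L0 = 4.89/191.8 = 0.025495
sqrt(0.025495) = 0.159673
xi = 0.06 / 0.159673 = 0.375769
R = 1.6 * xi * H0 = 1.6 * 0.375769 * 4.89
R = 2.9400 m

2.9400


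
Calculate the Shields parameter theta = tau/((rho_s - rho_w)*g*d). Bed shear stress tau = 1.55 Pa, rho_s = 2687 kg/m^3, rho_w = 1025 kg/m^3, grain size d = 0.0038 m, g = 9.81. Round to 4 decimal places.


theta = tau / ((rho_s - rho_w) * g * d)
rho_s - rho_w = 2687 - 1025 = 1662
Denominator = 1662 * 9.81 * 0.0038 = 61.956036
theta = 1.55 / 61.956036
theta = 0.0250

0.0250


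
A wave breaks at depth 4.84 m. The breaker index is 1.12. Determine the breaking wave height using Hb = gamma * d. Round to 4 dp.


Hb = gamma * d
Hb = 1.12 * 4.84
Hb = 5.4208 m

5.4208


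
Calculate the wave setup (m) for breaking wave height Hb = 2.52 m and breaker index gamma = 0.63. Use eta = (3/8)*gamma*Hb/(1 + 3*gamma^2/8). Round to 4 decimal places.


eta = (3/8) * gamma * Hb / (1 + 3*gamma^2/8)
Numerator = (3/8) * 0.63 * 2.52 = 0.595350
Denominator = 1 + 3*0.63^2/8 = 1 + 0.148838 = 1.148838
eta = 0.595350 / 1.148838
eta = 0.5182 m

0.5182


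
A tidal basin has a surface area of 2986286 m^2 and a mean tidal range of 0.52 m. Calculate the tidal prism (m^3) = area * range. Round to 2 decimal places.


Tidal prism = Area * Tidal range
P = 2986286 * 0.52
P = 1552868.72 m^3

1552868.72


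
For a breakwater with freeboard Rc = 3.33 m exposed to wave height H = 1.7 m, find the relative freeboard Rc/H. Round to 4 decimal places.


Relative freeboard = Rc / H
= 3.33 / 1.7
= 1.9588

1.9588


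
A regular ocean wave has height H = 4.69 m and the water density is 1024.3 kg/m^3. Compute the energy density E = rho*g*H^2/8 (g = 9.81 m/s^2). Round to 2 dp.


E = (1/8) * rho * g * H^2
E = (1/8) * 1024.3 * 9.81 * 4.69^2
E = 0.125 * 1024.3 * 9.81 * 21.9961
E = 27628.15 J/m^2

27628.15


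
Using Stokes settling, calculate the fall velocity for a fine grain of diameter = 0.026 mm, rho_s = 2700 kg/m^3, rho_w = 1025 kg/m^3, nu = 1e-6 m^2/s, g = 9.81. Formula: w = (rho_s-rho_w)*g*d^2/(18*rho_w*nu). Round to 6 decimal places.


w = (rho_s - rho_w) * g * d^2 / (18 * rho_w * nu)
d = 0.026 mm = 0.000026 m
rho_s - rho_w = 2700 - 1025 = 1675
Numerator = 1675 * 9.81 * (0.000026)^2 = 0.000011107863
Denominator = 18 * 1025 * 1e-6 = 0.018450
w = 0.000602 m/s

0.000602


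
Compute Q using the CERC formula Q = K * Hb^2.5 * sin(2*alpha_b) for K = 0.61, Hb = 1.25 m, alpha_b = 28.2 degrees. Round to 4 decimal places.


Q = K * Hb^2.5 * sin(2 * alpha_b)
Hb^2.5 = 1.25^2.5 = 1.746928
sin(2 * 28.2) = sin(56.4) = 0.832921
Q = 0.61 * 1.746928 * 0.832921
Q = 0.8876 m^3/s

0.8876


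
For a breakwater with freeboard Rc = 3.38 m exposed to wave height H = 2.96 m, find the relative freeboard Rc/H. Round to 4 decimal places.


Relative freeboard = Rc / H
= 3.38 / 2.96
= 1.1419

1.1419


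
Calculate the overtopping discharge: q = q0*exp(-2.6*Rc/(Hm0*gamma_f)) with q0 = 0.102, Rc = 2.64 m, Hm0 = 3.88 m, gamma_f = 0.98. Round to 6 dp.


q = q0 * exp(-2.6 * Rc / (Hm0 * gamma_f))
Exponent = -2.6 * 2.64 / (3.88 * 0.98)
= -2.6 * 2.64 / 3.8024
= -1.805176
exp(-1.805176) = 0.164446
q = 0.102 * 0.164446
q = 0.016773 m^3/s/m

0.016773


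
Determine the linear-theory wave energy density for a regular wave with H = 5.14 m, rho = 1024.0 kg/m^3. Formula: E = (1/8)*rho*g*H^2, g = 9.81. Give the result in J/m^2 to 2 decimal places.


E = (1/8) * rho * g * H^2
E = (1/8) * 1024.0 * 9.81 * 5.14^2
E = 0.125 * 1024.0 * 9.81 * 26.4196
E = 33174.56 J/m^2

33174.56


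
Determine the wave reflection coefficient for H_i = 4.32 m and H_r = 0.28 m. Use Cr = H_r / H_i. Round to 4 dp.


Cr = H_r / H_i
Cr = 0.28 / 4.32
Cr = 0.0648

0.0648


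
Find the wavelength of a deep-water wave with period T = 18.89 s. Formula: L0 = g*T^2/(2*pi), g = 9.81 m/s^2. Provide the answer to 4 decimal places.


L0 = g * T^2 / (2 * pi)
L0 = 9.81 * 18.89^2 / (2 * pi)
L0 = 9.81 * 356.8321 / 6.28319
L0 = 3500.5229 / 6.28319
L0 = 557.1255 m

557.1255


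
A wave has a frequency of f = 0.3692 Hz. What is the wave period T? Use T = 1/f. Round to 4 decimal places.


T = 1 / f
T = 1 / 0.3692
T = 2.7086 s

2.7086


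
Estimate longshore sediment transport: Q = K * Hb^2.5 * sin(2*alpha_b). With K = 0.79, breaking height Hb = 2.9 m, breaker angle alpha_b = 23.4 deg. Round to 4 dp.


Q = K * Hb^2.5 * sin(2 * alpha_b)
Hb^2.5 = 2.9^2.5 = 14.321714
sin(2 * 23.4) = sin(46.8) = 0.728969
Q = 0.79 * 14.321714 * 0.728969
Q = 8.2477 m^3/s

8.2477


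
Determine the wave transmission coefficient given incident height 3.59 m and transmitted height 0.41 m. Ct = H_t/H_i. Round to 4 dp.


Ct = H_t / H_i
Ct = 0.41 / 3.59
Ct = 0.1142

0.1142


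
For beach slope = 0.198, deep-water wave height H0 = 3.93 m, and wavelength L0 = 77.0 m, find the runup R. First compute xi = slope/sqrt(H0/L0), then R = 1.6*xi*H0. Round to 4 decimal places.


xi = slope / sqrt(H0/L0)
H0/L0 = 3.93/77.0 = 0.051039
sqrt(0.051039) = 0.225918
xi = 0.198 / 0.225918 = 0.876424
R = 1.6 * xi * H0 = 1.6 * 0.876424 * 3.93
R = 5.5110 m

5.5110


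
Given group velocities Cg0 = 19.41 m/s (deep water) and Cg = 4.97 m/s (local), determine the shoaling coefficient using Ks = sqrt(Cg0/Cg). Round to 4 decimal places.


Ks = sqrt(Cg0 / Cg)
Ks = sqrt(19.41 / 4.97)
Ks = sqrt(3.9054)
Ks = 1.9762

1.9762


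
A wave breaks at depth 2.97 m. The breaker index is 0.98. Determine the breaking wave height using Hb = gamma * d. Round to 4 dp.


Hb = gamma * d
Hb = 0.98 * 2.97
Hb = 2.9106 m

2.9106


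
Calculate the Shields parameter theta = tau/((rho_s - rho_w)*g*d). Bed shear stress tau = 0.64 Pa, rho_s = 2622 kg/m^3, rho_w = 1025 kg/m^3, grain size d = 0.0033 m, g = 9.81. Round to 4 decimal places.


theta = tau / ((rho_s - rho_w) * g * d)
rho_s - rho_w = 2622 - 1025 = 1597
Denominator = 1597 * 9.81 * 0.0033 = 51.699681
theta = 0.64 / 51.699681
theta = 0.0124

0.0124


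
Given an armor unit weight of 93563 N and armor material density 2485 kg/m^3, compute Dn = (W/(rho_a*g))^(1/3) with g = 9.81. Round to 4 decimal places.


V = W / (rho_a * g)
V = 93563 / (2485 * 9.81)
V = 93563 / 24377.85
V = 3.838033 m^3
Dn = V^(1/3) = 3.838033^(1/3)
Dn = 1.5657 m

1.5657


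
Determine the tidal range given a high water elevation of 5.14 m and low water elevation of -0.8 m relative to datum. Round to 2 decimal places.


Tidal range = High water - Low water
Tidal range = 5.14 - (-0.8)
Tidal range = 5.94 m

5.94


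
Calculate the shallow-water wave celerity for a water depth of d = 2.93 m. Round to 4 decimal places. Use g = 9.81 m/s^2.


Using the shallow-water approximation:
C = sqrt(g * d) = sqrt(9.81 * 2.93)
C = sqrt(28.7433)
C = 5.3613 m/s

5.3613


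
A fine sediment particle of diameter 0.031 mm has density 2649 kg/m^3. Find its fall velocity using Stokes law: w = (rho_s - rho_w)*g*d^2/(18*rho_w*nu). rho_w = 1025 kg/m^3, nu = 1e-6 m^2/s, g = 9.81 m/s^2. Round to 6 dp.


w = (rho_s - rho_w) * g * d^2 / (18 * rho_w * nu)
d = 0.031 mm = 0.000031 m
rho_s - rho_w = 2649 - 1025 = 1624
Numerator = 1624 * 9.81 * (0.000031)^2 = 0.000015310114
Denominator = 18 * 1025 * 1e-6 = 0.018450
w = 0.000830 m/s

0.000830


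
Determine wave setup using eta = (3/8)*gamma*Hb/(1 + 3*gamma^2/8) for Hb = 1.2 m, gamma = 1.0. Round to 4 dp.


eta = (3/8) * gamma * Hb / (1 + 3*gamma^2/8)
Numerator = (3/8) * 1.0 * 1.2 = 0.450000
Denominator = 1 + 3*1.0^2/8 = 1 + 0.375000 = 1.375000
eta = 0.450000 / 1.375000
eta = 0.3273 m

0.3273


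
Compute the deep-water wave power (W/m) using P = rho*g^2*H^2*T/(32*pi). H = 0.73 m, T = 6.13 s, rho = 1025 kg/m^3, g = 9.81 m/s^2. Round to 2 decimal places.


P = rho * g^2 * H^2 * T / (32 * pi)
P = 1025 * 9.81^2 * 0.73^2 * 6.13 / (32 * pi)
P = 1025 * 96.2361 * 0.5329 * 6.13 / 100.53096
P = 3205.30 W/m

3205.30


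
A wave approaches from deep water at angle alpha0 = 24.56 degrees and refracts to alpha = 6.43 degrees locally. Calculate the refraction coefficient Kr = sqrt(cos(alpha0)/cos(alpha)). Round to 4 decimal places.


Kr = sqrt(cos(alpha0) / cos(alpha))
cos(24.56) = 0.909527
cos(6.43) = 0.993709
Kr = sqrt(0.909527 / 0.993709)
Kr = sqrt(0.915284)
Kr = 0.9567

0.9567


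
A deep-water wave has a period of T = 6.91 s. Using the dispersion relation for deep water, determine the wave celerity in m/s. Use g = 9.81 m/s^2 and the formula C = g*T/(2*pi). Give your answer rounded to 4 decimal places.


We use the deep-water celerity formula:
C = g * T / (2 * pi)
C = 9.81 * 6.91 / (2 * 3.14159...)
C = 67.787100 / 6.283185
C = 10.7887 m/s

10.7887


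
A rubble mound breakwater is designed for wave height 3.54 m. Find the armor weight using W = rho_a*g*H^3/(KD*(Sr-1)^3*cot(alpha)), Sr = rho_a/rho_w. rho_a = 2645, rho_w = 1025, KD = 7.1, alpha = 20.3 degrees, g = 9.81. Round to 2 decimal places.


Sr = rho_a / rho_w = 2645 / 1025 = 2.580488
(Sr - 1) = 1.580488
(Sr - 1)^3 = 3.947966
cot(20.3) = 1 / tan(20.3) = 1 / 0.369911 = 2.703351
Numerator = 2645 * 9.81 * 3.54^3 = 1151077.2480
Denominator = 7.1 * 3.947966 * 2.703351 = 75.776454
W = 1151077.2480 / 75.776454
W = 15190.43 N

15190.43


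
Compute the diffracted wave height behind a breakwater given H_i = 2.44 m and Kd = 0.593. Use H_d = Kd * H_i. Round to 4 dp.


H_d = Kd * H_i
H_d = 0.593 * 2.44
H_d = 1.4469 m

1.4469


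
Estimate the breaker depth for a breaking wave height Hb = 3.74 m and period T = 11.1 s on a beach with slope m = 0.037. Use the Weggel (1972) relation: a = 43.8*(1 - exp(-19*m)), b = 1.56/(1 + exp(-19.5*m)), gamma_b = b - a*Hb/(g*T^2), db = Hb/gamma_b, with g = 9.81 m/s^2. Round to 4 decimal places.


a = 43.8 * (1 - exp(-19 * m))
exp(-19 * 0.037) = exp(-0.7030) = 0.495098
a = 43.8 * (1 - 0.495098) = 22.114717
b = 1.56 / (1 + exp(-19.5 * m))
exp(-19.5 * 0.037) = exp(-0.7215) = 0.486023
b = 1.56 / (1 + 0.486023) = 1.049782
Hb / (g * T^2) = 3.74 / (9.81 * 11.1^2) = 3.74 / 1208.6901 = 0.00309426
gamma_b = b - a * Hb/(g*T^2) = 1.049782 - 22.114717 * 0.00309426 = 0.981353
db = Hb / gamma_b = 3.74 / 0.981353
db = 3.8111 m

3.8111


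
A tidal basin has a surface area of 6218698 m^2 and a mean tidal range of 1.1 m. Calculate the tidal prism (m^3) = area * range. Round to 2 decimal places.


Tidal prism = Area * Tidal range
P = 6218698 * 1.1
P = 6840567.80 m^3

6840567.80


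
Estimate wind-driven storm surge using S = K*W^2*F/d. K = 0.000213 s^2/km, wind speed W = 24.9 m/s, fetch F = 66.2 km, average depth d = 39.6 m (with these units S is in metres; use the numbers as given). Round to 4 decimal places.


S = K * W^2 * F / d
W^2 = 24.9^2 = 620.01
S = 0.000213 * 620.01 * 66.2 / 39.6
Numerator = 0.000213 * 620.01 * 66.2 = 8.742513
S = 8.742513 / 39.6 = 0.2208 m

0.2208


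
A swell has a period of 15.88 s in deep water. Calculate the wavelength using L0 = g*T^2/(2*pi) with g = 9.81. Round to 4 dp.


L0 = g * T^2 / (2 * pi)
L0 = 9.81 * 15.88^2 / (2 * pi)
L0 = 9.81 * 252.1744 / 6.28319
L0 = 2473.8309 / 6.28319
L0 = 393.7224 m

393.7224


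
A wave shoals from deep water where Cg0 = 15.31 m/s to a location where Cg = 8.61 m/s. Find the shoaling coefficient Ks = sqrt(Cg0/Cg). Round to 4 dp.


Ks = sqrt(Cg0 / Cg)
Ks = sqrt(15.31 / 8.61)
Ks = sqrt(1.7782)
Ks = 1.3335

1.3335


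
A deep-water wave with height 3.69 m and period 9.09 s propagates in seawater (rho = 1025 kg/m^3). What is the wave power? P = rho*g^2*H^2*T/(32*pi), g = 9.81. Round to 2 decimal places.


P = rho * g^2 * H^2 * T / (32 * pi)
P = 1025 * 9.81^2 * 3.69^2 * 9.09 / (32 * pi)
P = 1025 * 96.2361 * 13.6161 * 9.09 / 100.53096
P = 121444.72 W/m

121444.72


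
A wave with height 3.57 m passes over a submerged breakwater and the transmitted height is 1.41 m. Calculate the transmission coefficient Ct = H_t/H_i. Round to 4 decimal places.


Ct = H_t / H_i
Ct = 1.41 / 3.57
Ct = 0.3950

0.3950


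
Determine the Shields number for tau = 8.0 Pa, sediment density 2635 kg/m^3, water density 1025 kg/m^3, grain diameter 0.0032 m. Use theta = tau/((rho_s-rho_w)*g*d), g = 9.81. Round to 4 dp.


theta = tau / ((rho_s - rho_w) * g * d)
rho_s - rho_w = 2635 - 1025 = 1610
Denominator = 1610 * 9.81 * 0.0032 = 50.541120
theta = 8.0 / 50.541120
theta = 0.1583

0.1583


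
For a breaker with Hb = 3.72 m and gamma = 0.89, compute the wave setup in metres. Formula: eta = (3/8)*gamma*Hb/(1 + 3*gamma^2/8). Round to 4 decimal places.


eta = (3/8) * gamma * Hb / (1 + 3*gamma^2/8)
Numerator = (3/8) * 0.89 * 3.72 = 1.241550
Denominator = 1 + 3*0.89^2/8 = 1 + 0.297038 = 1.297038
eta = 1.241550 / 1.297038
eta = 0.9572 m

0.9572


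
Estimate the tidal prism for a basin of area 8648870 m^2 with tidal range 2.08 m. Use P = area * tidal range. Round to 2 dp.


Tidal prism = Area * Tidal range
P = 8648870 * 2.08
P = 17989649.60 m^3

17989649.60


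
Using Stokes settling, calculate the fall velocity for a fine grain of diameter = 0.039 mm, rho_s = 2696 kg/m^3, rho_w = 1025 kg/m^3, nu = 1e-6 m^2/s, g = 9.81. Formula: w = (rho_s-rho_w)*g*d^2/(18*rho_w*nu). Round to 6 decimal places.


w = (rho_s - rho_w) * g * d^2 / (18 * rho_w * nu)
d = 0.039 mm = 0.000039 m
rho_s - rho_w = 2696 - 1025 = 1671
Numerator = 1671 * 9.81 * (0.000039)^2 = 0.000024933008
Denominator = 18 * 1025 * 1e-6 = 0.018450
w = 0.001351 m/s

0.001351


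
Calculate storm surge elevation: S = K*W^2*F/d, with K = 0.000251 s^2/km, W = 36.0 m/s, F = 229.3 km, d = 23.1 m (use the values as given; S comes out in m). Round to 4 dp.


S = K * W^2 * F / d
W^2 = 36.0^2 = 1296.00
S = 0.000251 * 1296.00 * 229.3 / 23.1
Numerator = 0.000251 * 1296.00 * 229.3 = 74.590373
S = 74.590373 / 23.1 = 3.2290 m

3.2290


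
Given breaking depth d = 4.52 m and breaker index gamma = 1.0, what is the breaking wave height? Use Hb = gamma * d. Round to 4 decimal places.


Hb = gamma * d
Hb = 1.0 * 4.52
Hb = 4.5200 m

4.5200


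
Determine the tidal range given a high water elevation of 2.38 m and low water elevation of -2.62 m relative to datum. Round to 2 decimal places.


Tidal range = High water - Low water
Tidal range = 2.38 - (-2.62)
Tidal range = 5.00 m

5.00


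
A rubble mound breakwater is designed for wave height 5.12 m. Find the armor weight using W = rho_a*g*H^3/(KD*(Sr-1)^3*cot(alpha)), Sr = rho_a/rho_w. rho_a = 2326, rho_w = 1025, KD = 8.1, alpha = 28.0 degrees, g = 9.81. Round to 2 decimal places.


Sr = rho_a / rho_w = 2326 / 1025 = 2.269268
(Sr - 1) = 1.269268
(Sr - 1)^3 = 2.044845
cot(28.0) = 1 / tan(28.0) = 1 / 0.531709 = 1.880726
Numerator = 2326 * 9.81 * 5.12^3 = 3062588.1706
Denominator = 8.1 * 2.044845 * 1.880726 = 31.150925
W = 3062588.1706 / 31.150925
W = 98314.52 N

98314.52


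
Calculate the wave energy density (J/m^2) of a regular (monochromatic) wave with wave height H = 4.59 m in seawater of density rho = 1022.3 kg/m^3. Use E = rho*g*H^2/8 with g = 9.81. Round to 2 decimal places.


E = (1/8) * rho * g * H^2
E = (1/8) * 1022.3 * 9.81 * 4.59^2
E = 0.125 * 1022.3 * 9.81 * 21.0681
E = 26410.87 J/m^2

26410.87


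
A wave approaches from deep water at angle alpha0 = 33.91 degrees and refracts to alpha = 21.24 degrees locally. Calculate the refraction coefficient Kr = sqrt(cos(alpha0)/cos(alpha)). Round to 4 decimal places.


Kr = sqrt(cos(alpha0) / cos(alpha))
cos(33.91) = 0.829915
cos(21.24) = 0.932071
Kr = sqrt(0.829915 / 0.932071)
Kr = sqrt(0.890399)
Kr = 0.9436

0.9436


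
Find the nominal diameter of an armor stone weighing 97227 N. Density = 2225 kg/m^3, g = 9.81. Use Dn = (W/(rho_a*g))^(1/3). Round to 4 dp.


V = W / (rho_a * g)
V = 97227 / (2225 * 9.81)
V = 97227 / 21827.25
V = 4.454386 m^3
Dn = V^(1/3) = 4.454386^(1/3)
Dn = 1.6454 m

1.6454


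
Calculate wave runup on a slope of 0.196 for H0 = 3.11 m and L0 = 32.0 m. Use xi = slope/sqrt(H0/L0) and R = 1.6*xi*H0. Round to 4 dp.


xi = slope / sqrt(H0/L0)
H0/L0 = 3.11/32.0 = 0.097187
sqrt(0.097187) = 0.311749
xi = 0.196 / 0.311749 = 0.628711
R = 1.6 * xi * H0 = 1.6 * 0.628711 * 3.11
R = 3.1285 m

3.1285


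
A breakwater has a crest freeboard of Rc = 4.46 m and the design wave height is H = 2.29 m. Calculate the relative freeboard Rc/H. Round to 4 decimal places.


Relative freeboard = Rc / H
= 4.46 / 2.29
= 1.9476

1.9476


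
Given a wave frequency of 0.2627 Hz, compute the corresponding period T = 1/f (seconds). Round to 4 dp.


T = 1 / f
T = 1 / 0.2627
T = 3.8066 s

3.8066


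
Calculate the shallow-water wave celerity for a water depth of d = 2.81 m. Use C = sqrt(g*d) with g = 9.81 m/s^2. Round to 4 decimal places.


Using the shallow-water approximation:
C = sqrt(g * d) = sqrt(9.81 * 2.81)
C = sqrt(27.5661)
C = 5.2503 m/s

5.2503


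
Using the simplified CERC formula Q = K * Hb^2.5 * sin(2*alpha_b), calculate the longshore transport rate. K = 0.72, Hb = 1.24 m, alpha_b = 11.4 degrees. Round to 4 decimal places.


Q = K * Hb^2.5 * sin(2 * alpha_b)
Hb^2.5 = 1.24^2.5 = 1.712199
sin(2 * 11.4) = sin(22.8) = 0.387516
Q = 0.72 * 1.712199 * 0.387516
Q = 0.4777 m^3/s

0.4777


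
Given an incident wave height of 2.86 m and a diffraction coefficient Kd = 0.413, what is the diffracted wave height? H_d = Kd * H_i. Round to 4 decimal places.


H_d = Kd * H_i
H_d = 0.413 * 2.86
H_d = 1.1812 m

1.1812


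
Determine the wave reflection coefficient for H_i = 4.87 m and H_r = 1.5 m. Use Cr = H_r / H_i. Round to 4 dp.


Cr = H_r / H_i
Cr = 1.5 / 4.87
Cr = 0.3080

0.3080


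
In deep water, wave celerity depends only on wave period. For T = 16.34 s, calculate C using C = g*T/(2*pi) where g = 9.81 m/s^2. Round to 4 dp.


We use the deep-water celerity formula:
C = g * T / (2 * pi)
C = 9.81 * 16.34 / (2 * 3.14159...)
C = 160.295400 / 6.283185
C = 25.5118 m/s

25.5118


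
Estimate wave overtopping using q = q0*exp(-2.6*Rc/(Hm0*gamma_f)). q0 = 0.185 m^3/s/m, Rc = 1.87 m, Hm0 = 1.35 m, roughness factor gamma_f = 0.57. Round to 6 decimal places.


q = q0 * exp(-2.6 * Rc / (Hm0 * gamma_f))
Exponent = -2.6 * 1.87 / (1.35 * 0.57)
= -2.6 * 1.87 / 0.7695
= -6.318389
exp(-6.318389) = 0.001803
q = 0.185 * 0.001803
q = 0.000334 m^3/s/m

0.000334


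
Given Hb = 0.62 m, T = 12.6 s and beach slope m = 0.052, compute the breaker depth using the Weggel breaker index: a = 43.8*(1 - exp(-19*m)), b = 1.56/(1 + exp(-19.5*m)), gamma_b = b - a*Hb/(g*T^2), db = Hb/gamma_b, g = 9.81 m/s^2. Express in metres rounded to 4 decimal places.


a = 43.8 * (1 - exp(-19 * m))
exp(-19 * 0.052) = exp(-0.9880) = 0.372321
a = 43.8 * (1 - 0.372321) = 27.492358
b = 1.56 / (1 + exp(-19.5 * m))
exp(-19.5 * 0.052) = exp(-1.0140) = 0.362765
b = 1.56 / (1 + 0.362765) = 1.144731
Hb / (g * T^2) = 0.62 / (9.81 * 12.6^2) = 0.62 / 1557.4356 = 0.00039809
gamma_b = b - a * Hb/(g*T^2) = 1.144731 - 27.492358 * 0.00039809 = 1.133787
db = Hb / gamma_b = 0.62 / 1.133787
db = 0.5468 m

0.5468


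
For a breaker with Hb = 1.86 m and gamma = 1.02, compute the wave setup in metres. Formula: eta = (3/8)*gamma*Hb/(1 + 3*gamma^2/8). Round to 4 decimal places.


eta = (3/8) * gamma * Hb / (1 + 3*gamma^2/8)
Numerator = (3/8) * 1.02 * 1.86 = 0.711450
Denominator = 1 + 3*1.02^2/8 = 1 + 0.390150 = 1.390150
eta = 0.711450 / 1.390150
eta = 0.5118 m

0.5118


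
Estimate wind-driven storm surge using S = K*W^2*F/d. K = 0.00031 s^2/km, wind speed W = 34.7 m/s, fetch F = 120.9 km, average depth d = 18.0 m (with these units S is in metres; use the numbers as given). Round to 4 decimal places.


S = K * W^2 * F / d
W^2 = 34.7^2 = 1204.09
S = 0.00031 * 1204.09 * 120.9 / 18.0
Numerator = 0.00031 * 1204.09 * 120.9 = 45.128089
S = 45.128089 / 18.0 = 2.5071 m

2.5071


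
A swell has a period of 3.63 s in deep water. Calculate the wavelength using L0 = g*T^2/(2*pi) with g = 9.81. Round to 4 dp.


L0 = g * T^2 / (2 * pi)
L0 = 9.81 * 3.63^2 / (2 * pi)
L0 = 9.81 * 13.1769 / 6.28319
L0 = 129.2654 / 6.28319
L0 = 20.5732 m

20.5732


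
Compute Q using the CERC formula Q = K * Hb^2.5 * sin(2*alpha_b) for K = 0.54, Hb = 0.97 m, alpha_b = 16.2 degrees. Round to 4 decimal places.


Q = K * Hb^2.5 * sin(2 * alpha_b)
Hb^2.5 = 0.97^2.5 = 0.926679
sin(2 * 16.2) = sin(32.4) = 0.535827
Q = 0.54 * 0.926679 * 0.535827
Q = 0.2681 m^3/s

0.2681


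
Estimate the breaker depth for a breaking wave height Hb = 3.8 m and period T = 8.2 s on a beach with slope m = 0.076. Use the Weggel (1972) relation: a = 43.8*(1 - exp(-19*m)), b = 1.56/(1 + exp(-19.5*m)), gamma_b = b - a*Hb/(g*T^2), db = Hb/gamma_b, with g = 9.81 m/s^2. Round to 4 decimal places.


a = 43.8 * (1 - exp(-19 * m))
exp(-19 * 0.076) = exp(-1.4440) = 0.235982
a = 43.8 * (1 - 0.235982) = 33.463991
b = 1.56 / (1 + exp(-19.5 * m))
exp(-19.5 * 0.076) = exp(-1.4820) = 0.227183
b = 1.56 / (1 + 0.227183) = 1.271204
Hb / (g * T^2) = 3.8 / (9.81 * 8.2^2) = 3.8 / 659.6244 = 0.00576085
gamma_b = b - a * Hb/(g*T^2) = 1.271204 - 33.463991 * 0.00576085 = 1.078423
db = Hb / gamma_b = 3.8 / 1.078423
db = 3.5237 m

3.5237


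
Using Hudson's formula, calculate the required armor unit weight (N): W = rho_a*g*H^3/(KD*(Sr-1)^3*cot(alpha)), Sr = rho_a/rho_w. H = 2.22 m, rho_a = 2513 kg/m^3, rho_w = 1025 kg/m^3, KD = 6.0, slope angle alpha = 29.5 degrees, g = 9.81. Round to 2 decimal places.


Sr = rho_a / rho_w = 2513 / 1025 = 2.451707
(Sr - 1) = 1.451707
(Sr - 1)^3 = 3.059407
cot(29.5) = 1 / tan(29.5) = 1 / 0.565773 = 1.767494
Numerator = 2513 * 9.81 * 2.22^3 = 269724.5141
Denominator = 6.0 * 3.059407 * 1.767494 = 32.444897
W = 269724.5141 / 32.444897
W = 8313.31 N

8313.31


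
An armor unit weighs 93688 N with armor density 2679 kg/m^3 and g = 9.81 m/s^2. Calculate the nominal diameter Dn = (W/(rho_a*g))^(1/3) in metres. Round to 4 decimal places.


V = W / (rho_a * g)
V = 93688 / (2679 * 9.81)
V = 93688 / 26280.99
V = 3.564858 m^3
Dn = V^(1/3) = 3.564858^(1/3)
Dn = 1.5276 m

1.5276


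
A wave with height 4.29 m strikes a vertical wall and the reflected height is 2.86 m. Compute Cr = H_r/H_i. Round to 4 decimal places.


Cr = H_r / H_i
Cr = 2.86 / 4.29
Cr = 0.6667

0.6667


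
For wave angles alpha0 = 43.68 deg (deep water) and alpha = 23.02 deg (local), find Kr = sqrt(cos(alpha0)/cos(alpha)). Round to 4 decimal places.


Kr = sqrt(cos(alpha0) / cos(alpha))
cos(43.68) = 0.723208
cos(23.02) = 0.920368
Kr = sqrt(0.723208 / 0.920368)
Kr = sqrt(0.785781)
Kr = 0.8864

0.8864


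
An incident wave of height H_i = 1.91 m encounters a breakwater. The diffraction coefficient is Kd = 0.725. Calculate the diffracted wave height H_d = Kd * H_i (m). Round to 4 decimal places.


H_d = Kd * H_i
H_d = 0.725 * 1.91
H_d = 1.3848 m

1.3848


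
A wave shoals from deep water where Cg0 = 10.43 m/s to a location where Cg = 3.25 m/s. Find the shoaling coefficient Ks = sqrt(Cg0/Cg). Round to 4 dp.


Ks = sqrt(Cg0 / Cg)
Ks = sqrt(10.43 / 3.25)
Ks = sqrt(3.2092)
Ks = 1.7914

1.7914


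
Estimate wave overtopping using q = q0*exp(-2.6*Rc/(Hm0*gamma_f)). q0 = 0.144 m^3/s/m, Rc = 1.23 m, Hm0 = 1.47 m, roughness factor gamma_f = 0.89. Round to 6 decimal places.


q = q0 * exp(-2.6 * Rc / (Hm0 * gamma_f))
Exponent = -2.6 * 1.23 / (1.47 * 0.89)
= -2.6 * 1.23 / 1.3083
= -2.444393
exp(-2.444393) = 0.086779
q = 0.144 * 0.086779
q = 0.012496 m^3/s/m

0.012496


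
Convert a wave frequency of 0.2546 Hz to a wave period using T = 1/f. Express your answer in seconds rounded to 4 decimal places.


T = 1 / f
T = 1 / 0.2546
T = 3.9277 s

3.9277


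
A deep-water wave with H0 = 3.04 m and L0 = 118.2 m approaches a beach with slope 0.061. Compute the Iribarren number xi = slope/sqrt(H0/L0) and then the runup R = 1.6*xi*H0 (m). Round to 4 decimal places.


xi = slope / sqrt(H0/L0)
H0/L0 = 3.04/118.2 = 0.025719
sqrt(0.025719) = 0.160372
xi = 0.061 / 0.160372 = 0.380366
R = 1.6 * xi * H0 = 1.6 * 0.380366 * 3.04
R = 1.8501 m

1.8501


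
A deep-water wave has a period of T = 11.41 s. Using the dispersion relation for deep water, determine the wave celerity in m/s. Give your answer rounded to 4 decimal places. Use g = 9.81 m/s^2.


We use the deep-water celerity formula:
C = g * T / (2 * pi)
C = 9.81 * 11.41 / (2 * 3.14159...)
C = 111.932100 / 6.283185
C = 17.8145 m/s

17.8145


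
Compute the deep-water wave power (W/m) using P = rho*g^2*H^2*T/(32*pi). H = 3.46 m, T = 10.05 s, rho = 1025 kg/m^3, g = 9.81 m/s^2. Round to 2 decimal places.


P = rho * g^2 * H^2 * T / (32 * pi)
P = 1025 * 9.81^2 * 3.46^2 * 10.05 / (32 * pi)
P = 1025 * 96.2361 * 11.9716 * 10.05 / 100.53096
P = 118053.89 W/m

118053.89


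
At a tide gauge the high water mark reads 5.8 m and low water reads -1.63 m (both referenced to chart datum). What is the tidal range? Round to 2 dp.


Tidal range = High water - Low water
Tidal range = 5.8 - (-1.63)
Tidal range = 7.43 m

7.43


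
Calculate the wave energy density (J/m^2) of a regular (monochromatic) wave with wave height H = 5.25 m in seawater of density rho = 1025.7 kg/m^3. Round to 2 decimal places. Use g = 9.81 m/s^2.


E = (1/8) * rho * g * H^2
E = (1/8) * 1025.7 * 9.81 * 5.25^2
E = 0.125 * 1025.7 * 9.81 * 27.5625
E = 34667.14 J/m^2

34667.14


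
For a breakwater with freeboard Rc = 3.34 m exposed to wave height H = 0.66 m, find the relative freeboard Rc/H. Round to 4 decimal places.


Relative freeboard = Rc / H
= 3.34 / 0.66
= 5.0606

5.0606


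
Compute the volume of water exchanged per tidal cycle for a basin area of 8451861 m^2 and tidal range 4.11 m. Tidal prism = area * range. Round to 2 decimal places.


Tidal prism = Area * Tidal range
P = 8451861 * 4.11
P = 34737148.71 m^3

34737148.71
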